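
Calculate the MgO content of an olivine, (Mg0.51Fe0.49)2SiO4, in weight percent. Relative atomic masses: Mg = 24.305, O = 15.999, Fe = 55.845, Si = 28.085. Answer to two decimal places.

23.96 wt%

M((Mg0.51Fe0.49)2SiO4) = 171.600 g/mol; M(MgO) = 40.304 g/mol.
Moles MgO per formula unit = 1.02 Mg ÷ 1 = 1.0200.
MgO fraction = (1.0200 × 40.304) / 171.600 = 41.110/171.600 = 0.2396.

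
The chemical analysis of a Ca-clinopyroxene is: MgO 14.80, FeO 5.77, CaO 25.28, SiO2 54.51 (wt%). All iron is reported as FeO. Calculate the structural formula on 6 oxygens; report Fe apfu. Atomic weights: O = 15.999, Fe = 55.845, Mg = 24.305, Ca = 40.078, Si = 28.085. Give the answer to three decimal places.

14.80 wt% MgO ÷ 40.304 g/mol = 0.36721 mol, giving 0.36721 Mg and 0.36721 O.
5.77 wt% FeO ÷ 71.844 g/mol = 0.08031 mol, giving 0.08031 Fe and 0.08031 O.
25.28 wt% CaO ÷ 56.077 g/mol = 0.45081 mol, giving 0.45081 Ca and 0.45081 O.
54.51 wt% SiO2 ÷ 60.083 g/mol = 0.90724 mol, giving 0.90724 Si and 1.81448 O.
Oxygen sums to 2.71281; scaling by 6/2.71281 = 2.21173 puts the formula on 6 O.
Fe: 0.08031 × 2.21173 = 0.178 atoms per formula unit.

0.178 Fe apfu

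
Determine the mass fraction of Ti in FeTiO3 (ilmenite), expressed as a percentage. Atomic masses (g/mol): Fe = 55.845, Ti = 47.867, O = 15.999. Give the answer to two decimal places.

Molar mass of FeTiO3: 1·55.845 + 1·47.867 + 3·15.999 = 151.709 g/mol.
Mass of Ti per formula unit: 1 × 47.867 = 47.867 g.
Weight fraction Ti = 47.867 / 151.709 = 0.3155.

31.55 weight percent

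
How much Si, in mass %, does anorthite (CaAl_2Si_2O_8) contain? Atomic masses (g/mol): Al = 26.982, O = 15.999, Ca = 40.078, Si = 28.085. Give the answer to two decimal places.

M(CaAl_2Si_2O_8) = 278.204 g/mol.
Si contributes 2 × 28.085 = 56.170 g per mole.
56.170/278.204 = 0.2019 → 20.19%.

20.19 mass %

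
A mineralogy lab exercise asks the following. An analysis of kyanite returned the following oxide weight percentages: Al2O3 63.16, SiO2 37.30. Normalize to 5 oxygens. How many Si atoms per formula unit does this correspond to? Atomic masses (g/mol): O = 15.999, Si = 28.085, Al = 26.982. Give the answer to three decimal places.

1.001 Si apfu

Al2O3 (M=101.961): mol = 0.61945; Al = 1.23890, O = 1.85835.
SiO2 (M=60.083): mol = 0.62081; Si = 0.62081, O = 1.24162.
ΣO = 3.09997; factor = 5/ΣO = 1.61292.
Si apfu = 0.62081 × 1.61292 = 1.001.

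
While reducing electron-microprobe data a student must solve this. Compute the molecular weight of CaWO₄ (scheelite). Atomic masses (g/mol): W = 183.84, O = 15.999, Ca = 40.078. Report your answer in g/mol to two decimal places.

The formula mass is the sum 1·40.078 + 1·183.84 + 4·15.999.

287.91 g/mol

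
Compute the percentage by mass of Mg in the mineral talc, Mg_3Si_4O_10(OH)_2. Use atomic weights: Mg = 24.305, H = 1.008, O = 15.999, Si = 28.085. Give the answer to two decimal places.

M(Mg_3Si_4O_10(OH)_2) = 379.259 g/mol.
Mg contributes 3 × 24.305 = 72.915 g per mole.
72.915/379.259 = 0.1923 → 19.23%.

19.23 wt%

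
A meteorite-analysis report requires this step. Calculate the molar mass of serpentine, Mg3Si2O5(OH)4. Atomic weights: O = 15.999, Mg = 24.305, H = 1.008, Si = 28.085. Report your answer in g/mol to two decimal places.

M = 3*24.305 + 2*28.085 + 9*15.999 + 4*1.008

277.11 g/mol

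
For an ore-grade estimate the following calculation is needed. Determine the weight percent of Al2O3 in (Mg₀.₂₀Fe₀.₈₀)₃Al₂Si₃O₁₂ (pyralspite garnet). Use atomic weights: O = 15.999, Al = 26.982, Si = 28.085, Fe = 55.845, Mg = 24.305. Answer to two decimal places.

21.29 wt%

Molar mass of (Mg₀.₂₀Fe₀.₈₀)₃Al₂Si₃O₁₂ = 0.60×24.305 + 2.40×55.845 + 2×26.982 + 3×28.085 + 12×15.999 = 478.818 g/mol.
Each formula unit contains 2 Al, equivalent to 2/2 = 1.0000 mol Al2O3.
M(Al2O3) = 2×26.982 + 3×15.999 = 101.961 g/mol.
Mass of Al2O3 per formula unit = 1.0000 × 101.961 = 101.961 g.
Al2O3 wt% = 101.961 / 478.818 × 100 = 21.29%.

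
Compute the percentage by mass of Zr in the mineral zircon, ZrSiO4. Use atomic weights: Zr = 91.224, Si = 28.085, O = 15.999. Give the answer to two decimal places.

49.77 wt%

M(ZrSiO4) = 183.305 g/mol.
Zr contributes 1 × 91.224 = 91.224 g per mole.
91.224/183.305 = 0.4977 → 49.77%.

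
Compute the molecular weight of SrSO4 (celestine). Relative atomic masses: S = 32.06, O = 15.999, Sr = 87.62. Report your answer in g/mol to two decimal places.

The formula mass is the sum 1(87.62) + 1(32.06) + 4(15.999).

183.68 g/mol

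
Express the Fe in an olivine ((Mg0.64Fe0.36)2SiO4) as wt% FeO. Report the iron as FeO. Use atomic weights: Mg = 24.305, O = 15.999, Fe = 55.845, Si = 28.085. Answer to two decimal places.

31.66 wt%

Formula mass = 163.400 g/mol.
0.72 Fe → 0.7200 mol FeO per formula unit; M(FeO) = 71.844, so FeO mass = 51.728 g.
51.728/163.400 × 100 = 31.66 wt%.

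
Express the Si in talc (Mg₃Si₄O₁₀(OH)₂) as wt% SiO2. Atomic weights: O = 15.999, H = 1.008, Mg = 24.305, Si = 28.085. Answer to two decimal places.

63.37 wt%

Molar mass of Mg₃Si₄O₁₀(OH)₂ = 3·24.305 + 4·28.085 + 12·15.999 + 2·1.008 = 379.259 g/mol.
Each formula unit contains 4 Si, equivalent to 4/1 = 4.0000 mol SiO2.
M(SiO2) = 1×28.085 + 2×15.999 = 60.083 g/mol.
Mass of SiO2 per formula unit = 4.0000 × 60.083 = 240.332 g.
SiO2 wt% = 240.332 / 379.259 × 100 = 63.37%.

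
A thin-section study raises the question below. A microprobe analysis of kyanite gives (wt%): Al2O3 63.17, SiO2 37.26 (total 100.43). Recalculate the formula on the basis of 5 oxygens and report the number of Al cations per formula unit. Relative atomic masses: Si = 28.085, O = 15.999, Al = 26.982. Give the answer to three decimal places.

1.999 Al apfu

63.17 wt% Al2O3 ÷ 101.961 g/mol = 0.61955 mol, giving 1.23910 Al and 1.85865 O.
37.26 wt% SiO2 ÷ 60.083 g/mol = 0.62014 mol, giving 0.62014 Si and 1.24028 O.
Oxygen sums to 3.09893; scaling by 5/3.09893 = 1.61346 puts the formula on 5 O.
Al: 1.23910 × 1.61346 = 1.999 atoms per formula unit.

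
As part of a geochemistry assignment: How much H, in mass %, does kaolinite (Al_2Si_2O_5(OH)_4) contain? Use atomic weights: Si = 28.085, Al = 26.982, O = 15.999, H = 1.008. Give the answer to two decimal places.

Molar mass of Al_2Si_2O_5(OH)_4: 2·26.982 + 2·28.085 + 9·15.999 + 4·1.008 = 258.157 g/mol.
Mass of H per formula unit: 4 × 1.008 = 4.032 g.
Weight fraction H = 4.032 / 258.157 = 0.0156.

1.56 mass %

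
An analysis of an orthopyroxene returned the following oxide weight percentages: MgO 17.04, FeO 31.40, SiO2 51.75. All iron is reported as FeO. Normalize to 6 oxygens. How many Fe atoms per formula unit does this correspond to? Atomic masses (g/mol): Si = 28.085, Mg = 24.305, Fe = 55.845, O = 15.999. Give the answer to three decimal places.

1.015 Fe apfu

MgO: 17.04/40.304 = 0.42279 mol → 0.42279 mol Mg, 0.42279 mol O.
FeO: 31.40/71.844 = 0.43706 mol → 0.43706 mol Fe, 0.43706 mol O.
SiO2: 51.75/60.083 = 0.86131 mol → 0.86131 mol Si, 1.72262 mol O.
Total oxygen = 2.58247 mol. Normalization factor = 6/2.58247 = 2.32336.
Fe per 6 O = 0.43706 × 2.32336 = 1.015.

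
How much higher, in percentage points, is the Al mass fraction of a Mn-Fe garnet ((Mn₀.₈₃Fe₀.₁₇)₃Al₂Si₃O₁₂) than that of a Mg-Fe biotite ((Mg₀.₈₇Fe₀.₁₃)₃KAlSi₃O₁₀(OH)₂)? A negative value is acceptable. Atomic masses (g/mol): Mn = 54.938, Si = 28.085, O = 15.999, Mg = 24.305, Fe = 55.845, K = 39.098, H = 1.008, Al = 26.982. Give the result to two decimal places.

4.61 percentage points

Al in (Mn₀.₈₃Fe₀.₁₇)₃Al₂Si₃O₁₂: molar mass 495.484 g/mol; 2×26.982 = 53.964 g → 10.89 wt%.
Al in (Mg₀.₈₇Fe₀.₁₃)₃KAlSi₃O₁₀(OH)₂: molar mass 429.555 g/mol; 1×26.982 = 26.982 g → 6.28 wt%.
Difference = 10.89 − 6.28 = 4.61 percentage points.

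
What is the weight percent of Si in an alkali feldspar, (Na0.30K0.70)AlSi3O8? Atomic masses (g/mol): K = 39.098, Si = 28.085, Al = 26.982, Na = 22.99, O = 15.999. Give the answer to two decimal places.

M((Na0.30K0.70)AlSi3O8) = 273.495 g/mol.
Si contributes 3 × 28.085 = 84.255 g per mole.
84.255/273.495 = 0.3081 → 30.81%.

30.81 wt%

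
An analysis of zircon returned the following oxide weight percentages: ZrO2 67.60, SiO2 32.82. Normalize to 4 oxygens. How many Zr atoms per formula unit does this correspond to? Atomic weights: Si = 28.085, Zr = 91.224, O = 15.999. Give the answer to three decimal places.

67.60 wt% ZrO2 ÷ 123.222 g/mol = 0.54860 mol, giving 0.54860 Zr and 1.09720 O.
32.82 wt% SiO2 ÷ 60.083 g/mol = 0.54624 mol, giving 0.54624 Si and 1.09248 O.
Oxygen sums to 2.18968; scaling by 4/2.18968 = 1.82675 puts the formula on 4 O.
Zr: 0.54860 × 1.82675 = 1.002 atoms per formula unit.

1.002 Zr apfu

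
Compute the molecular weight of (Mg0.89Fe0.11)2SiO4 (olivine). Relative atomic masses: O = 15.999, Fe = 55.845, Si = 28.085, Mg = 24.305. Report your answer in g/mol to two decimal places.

147.63 g/mol

The formula mass is the sum 1.78(24.305) + 0.22(55.845) + 1(28.085) + 4(15.999).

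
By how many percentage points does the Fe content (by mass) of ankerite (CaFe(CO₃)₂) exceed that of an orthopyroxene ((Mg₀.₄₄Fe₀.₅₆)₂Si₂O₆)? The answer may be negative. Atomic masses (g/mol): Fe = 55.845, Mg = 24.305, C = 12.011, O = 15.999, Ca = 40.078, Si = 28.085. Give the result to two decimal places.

Fe in CaFe(CO₃)₂: molar mass 215.939 g/mol; 1×55.845 = 55.845 g → 25.86 wt%.
Fe in (Mg₀.₄₄Fe₀.₅₆)₂Si₂O₆: molar mass 236.099 g/mol; 1.12×55.845 = 62.546 g → 26.49 wt%.
Difference = 25.86 − 26.49 = -0.63 percentage points.

-0.63 percentage points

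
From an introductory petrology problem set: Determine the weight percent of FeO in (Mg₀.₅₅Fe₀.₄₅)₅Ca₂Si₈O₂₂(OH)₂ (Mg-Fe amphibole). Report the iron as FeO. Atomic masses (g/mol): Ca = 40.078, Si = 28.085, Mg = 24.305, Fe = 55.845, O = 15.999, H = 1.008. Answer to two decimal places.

18.30 wt%

Molar mass of (Mg₀.₅₅Fe₀.₄₅)₅Ca₂Si₈O₂₂(OH)₂ = 2.75×24.305 + 2.25×55.845 + 2×40.078 + 8×28.085 + 24×15.999 + 2×1.008 = 883.318 g/mol.
Each formula unit contains 2.25 Fe, equivalent to 2.25/1 = 2.2500 mol FeO.
M(FeO) = 1×55.845 + 1×15.999 = 71.844 g/mol.
Mass of FeO per formula unit = 2.2500 × 71.844 = 161.649 g.
FeO wt% = 161.649 / 883.318 × 100 = 18.30%.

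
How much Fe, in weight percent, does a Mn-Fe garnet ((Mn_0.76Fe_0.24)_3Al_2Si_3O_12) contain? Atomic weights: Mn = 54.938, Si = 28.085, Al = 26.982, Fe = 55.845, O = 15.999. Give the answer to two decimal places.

8.11 weight percent

M((Mn_0.76Fe_0.24)_3Al_2Si_3O_12) = 495.674 g/mol.
Fe contributes 0.72 × 55.845 = 40.208 g per mole.
40.208/495.674 = 0.0811 → 8.11%.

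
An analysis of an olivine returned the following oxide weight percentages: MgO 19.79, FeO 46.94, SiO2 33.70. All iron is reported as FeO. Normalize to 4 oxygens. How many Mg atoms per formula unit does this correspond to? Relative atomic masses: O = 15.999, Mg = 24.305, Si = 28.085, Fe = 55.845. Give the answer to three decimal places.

0.867 Mg apfu

MgO: 19.79/40.304 = 0.49102 mol → 0.49102 mol Mg, 0.49102 mol O.
FeO: 46.94/71.844 = 0.65336 mol → 0.65336 mol Fe, 0.65336 mol O.
SiO2: 33.70/60.083 = 0.56089 mol → 0.56089 mol Si, 1.12178 mol O.
Total oxygen = 2.26616 mol. Normalization factor = 4/2.26616 = 1.76510.
Mg per 4 O = 0.49102 × 1.76510 = 0.867.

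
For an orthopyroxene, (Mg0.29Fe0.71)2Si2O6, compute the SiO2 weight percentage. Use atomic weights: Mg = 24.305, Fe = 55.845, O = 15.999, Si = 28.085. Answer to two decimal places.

48.94 wt%

Molar mass of (Mg0.29Fe0.71)2Si2O6 = 0.58·24.305 + 1.42·55.845 + 2·28.085 + 6·15.999 = 245.561 g/mol.
Each formula unit contains 2 Si, equivalent to 2/1 = 2.0000 mol SiO2.
M(SiO2) = 1×28.085 + 2×15.999 = 60.083 g/mol.
Mass of SiO2 per formula unit = 2.0000 × 60.083 = 120.166 g.
SiO2 wt% = 120.166 / 245.561 × 100 = 48.94%.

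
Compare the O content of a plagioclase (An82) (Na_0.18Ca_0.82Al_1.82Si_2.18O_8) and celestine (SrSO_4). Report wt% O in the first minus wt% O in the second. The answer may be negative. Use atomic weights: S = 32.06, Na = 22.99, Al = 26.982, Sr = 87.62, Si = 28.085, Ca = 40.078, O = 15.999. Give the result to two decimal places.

M(Na_0.18Ca_0.82Al_1.82Si_2.18O_8) = 275.327 g/mol, so wt% O = 127.992/275.327 × 100 = 46.49%.
M(SrSO_4) = 183.676 g/mol, so wt% O = 63.996/183.676 × 100 = 34.84%.
46.49 − 34.84 = 11.65 pp.

11.65 percentage points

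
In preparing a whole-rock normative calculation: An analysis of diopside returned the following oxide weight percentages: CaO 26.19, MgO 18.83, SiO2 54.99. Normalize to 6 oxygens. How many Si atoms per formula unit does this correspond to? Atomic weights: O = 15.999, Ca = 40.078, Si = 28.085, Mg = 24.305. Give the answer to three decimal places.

CaO: 26.19/56.077 = 0.46704 mol → 0.46704 mol Ca, 0.46704 mol O.
MgO: 18.83/40.304 = 0.46720 mol → 0.46720 mol Mg, 0.46720 mol O.
SiO2: 54.99/60.083 = 0.91523 mol → 0.91523 mol Si, 1.83046 mol O.
Total oxygen = 2.76470 mol. Normalization factor = 6/2.76470 = 2.17022.
Si per 6 O = 0.91523 × 2.17022 = 1.986.

1.986 Si apfu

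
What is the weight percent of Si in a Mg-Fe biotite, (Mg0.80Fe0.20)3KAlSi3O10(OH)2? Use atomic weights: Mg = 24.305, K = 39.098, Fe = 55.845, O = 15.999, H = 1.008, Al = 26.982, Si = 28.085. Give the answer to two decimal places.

19.32 mass %

Formula mass = 2.40×24.305 + 0.60×55.845 + 1×39.098 + 1×26.982 + 3×28.085 + 12×15.999 + 2×1.008 = 436.178 g/mol, of which 84.255 g is Si.
So Si makes up 84.255/436.178 = 0.1932 of the mass, i.e. 19.32%.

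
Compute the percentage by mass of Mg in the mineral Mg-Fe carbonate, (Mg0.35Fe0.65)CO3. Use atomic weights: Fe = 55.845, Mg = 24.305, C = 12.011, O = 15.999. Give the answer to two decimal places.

8.12 weight percent

Molar mass of (Mg0.35Fe0.65)CO3: 0.35×24.305 + 0.65×55.845 + 1×12.011 + 3×15.999 = 104.814 g/mol.
Mass of Mg per formula unit: 0.35 × 24.305 = 8.507 g.
Weight fraction Mg = 8.507 / 104.814 = 0.0812.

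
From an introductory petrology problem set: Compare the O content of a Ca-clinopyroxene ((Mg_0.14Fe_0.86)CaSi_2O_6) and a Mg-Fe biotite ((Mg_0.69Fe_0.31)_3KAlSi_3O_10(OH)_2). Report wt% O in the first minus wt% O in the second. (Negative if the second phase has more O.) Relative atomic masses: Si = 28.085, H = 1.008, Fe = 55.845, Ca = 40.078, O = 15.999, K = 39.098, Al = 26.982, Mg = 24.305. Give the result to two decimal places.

M((Mg_0.14Fe_0.86)CaSi_2O_6) = 243.671 g/mol, so wt% O = 95.994/243.671 × 100 = 39.39%.
M((Mg_0.69Fe_0.31)_3KAlSi_3O_10(OH)_2) = 446.586 g/mol, so wt% O = 191.988/446.586 × 100 = 42.99%.
39.39 − 42.99 = -3.60 pp.

-3.60 percentage points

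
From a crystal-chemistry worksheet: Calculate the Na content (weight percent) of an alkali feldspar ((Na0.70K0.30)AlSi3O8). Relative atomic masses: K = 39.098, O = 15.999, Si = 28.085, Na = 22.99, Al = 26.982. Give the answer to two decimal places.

6.03 weight percent

Molar mass of (Na0.70K0.30)AlSi3O8: 0.70·22.99 + 0.30·39.098 + 1·26.982 + 3·28.085 + 8·15.999 = 267.051 g/mol.
Mass of Na per formula unit: 0.70 × 22.99 = 16.093 g.
Weight fraction Na = 16.093 / 267.051 = 0.0603.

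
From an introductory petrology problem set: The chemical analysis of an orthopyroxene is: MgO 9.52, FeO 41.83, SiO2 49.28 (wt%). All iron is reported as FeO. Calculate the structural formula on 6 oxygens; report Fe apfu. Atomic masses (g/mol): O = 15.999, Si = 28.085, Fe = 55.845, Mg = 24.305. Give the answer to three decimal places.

1.421 Fe apfu

9.52 wt% MgO ÷ 40.304 g/mol = 0.23620 mol, giving 0.23620 Mg and 0.23620 O.
41.83 wt% FeO ÷ 71.844 g/mol = 0.58223 mol, giving 0.58223 Fe and 0.58223 O.
49.28 wt% SiO2 ÷ 60.083 g/mol = 0.82020 mol, giving 0.82020 Si and 1.64040 O.
Oxygen sums to 2.45883; scaling by 6/2.45883 = 2.44018 puts the formula on 6 O.
Fe: 0.58223 × 2.44018 = 1.421 atoms per formula unit.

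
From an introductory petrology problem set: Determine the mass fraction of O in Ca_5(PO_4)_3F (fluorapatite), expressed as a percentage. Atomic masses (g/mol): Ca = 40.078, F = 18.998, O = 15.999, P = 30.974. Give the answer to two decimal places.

38.07 mass %

Molar mass of Ca_5(PO_4)_3F: 5·40.078 + 3·30.974 + 12·15.999 + 1·18.998 = 504.298 g/mol.
Mass of O per formula unit: 12 × 15.999 = 191.988 g.
Weight fraction O = 191.988 / 504.298 = 0.3807.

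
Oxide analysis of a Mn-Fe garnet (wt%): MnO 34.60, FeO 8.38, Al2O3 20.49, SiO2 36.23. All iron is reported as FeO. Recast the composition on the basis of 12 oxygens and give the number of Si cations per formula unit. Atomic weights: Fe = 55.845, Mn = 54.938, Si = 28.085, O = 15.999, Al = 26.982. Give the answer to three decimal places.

34.60 wt% MnO ÷ 70.937 g/mol = 0.48776 mol, giving 0.48776 Mn and 0.48776 O.
8.38 wt% FeO ÷ 71.844 g/mol = 0.11664 mol, giving 0.11664 Fe and 0.11664 O.
20.49 wt% Al2O3 ÷ 101.961 g/mol = 0.20096 mol, giving 0.40192 Al and 0.60288 O.
36.23 wt% SiO2 ÷ 60.083 g/mol = 0.60300 mol, giving 0.60300 Si and 1.20600 O.
Oxygen sums to 2.41328; scaling by 12/2.41328 = 4.97249 puts the formula on 12 O.
Si: 0.60300 × 4.97249 = 2.998 atoms per formula unit.

2.998 Si apfu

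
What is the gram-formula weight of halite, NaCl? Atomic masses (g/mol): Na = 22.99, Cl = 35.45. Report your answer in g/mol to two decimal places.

Na: 1 × 22.99 = 22.9900
Cl: 1 × 35.45 = 35.4500
Summing the contributions gives the formula mass.

58.44 g/mol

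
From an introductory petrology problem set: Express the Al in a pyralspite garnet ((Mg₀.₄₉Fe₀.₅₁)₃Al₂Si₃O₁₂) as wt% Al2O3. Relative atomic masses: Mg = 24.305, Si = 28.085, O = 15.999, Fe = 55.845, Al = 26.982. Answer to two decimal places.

Formula mass = 451.378 g/mol.
2 Al → 1.0000 mol Al2O3 per formula unit; M(Al2O3) = 101.961, so Al2O3 mass = 101.961 g.
101.961/451.378 × 100 = 22.59 wt%.

22.59 wt%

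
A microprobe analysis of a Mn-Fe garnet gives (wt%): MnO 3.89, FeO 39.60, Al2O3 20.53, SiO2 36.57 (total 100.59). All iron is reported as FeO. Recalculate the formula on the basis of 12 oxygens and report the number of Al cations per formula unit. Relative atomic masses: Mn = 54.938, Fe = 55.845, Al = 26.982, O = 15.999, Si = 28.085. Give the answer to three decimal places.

1.991 Al apfu

MnO (M=70.937): mol = 0.05484; Mn = 0.05484, O = 0.05484.
FeO (M=71.844): mol = 0.55119; Fe = 0.55119, O = 0.55119.
Al2O3 (M=101.961): mol = 0.20135; Al = 0.40270, O = 0.60405.
SiO2 (M=60.083): mol = 0.60866; Si = 0.60866, O = 1.21732.
ΣO = 2.42740; factor = 12/ΣO = 4.94356.
Al apfu = 0.40270 × 4.94356 = 1.991.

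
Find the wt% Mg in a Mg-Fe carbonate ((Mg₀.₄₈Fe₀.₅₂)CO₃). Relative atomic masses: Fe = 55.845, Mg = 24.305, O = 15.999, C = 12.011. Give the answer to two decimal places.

11.58 mass %

Molar mass of (Mg₀.₄₈Fe₀.₅₂)CO₃: 0.48·24.305 + 0.52·55.845 + 1·12.011 + 3·15.999 = 100.714 g/mol.
Mass of Mg per formula unit: 0.48 × 24.305 = 11.666 g.
Weight fraction Mg = 11.666 / 100.714 = 0.1158.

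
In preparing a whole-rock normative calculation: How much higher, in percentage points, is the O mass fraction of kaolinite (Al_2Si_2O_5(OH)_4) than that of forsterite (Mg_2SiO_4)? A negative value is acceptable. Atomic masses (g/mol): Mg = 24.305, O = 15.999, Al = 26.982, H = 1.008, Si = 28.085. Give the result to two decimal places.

10.29 percentage points

M(Al_2Si_2O_5(OH)_4) = 258.157 g/mol, so wt% O = 143.991/258.157 × 100 = 55.78%.
M(Mg_2SiO_4) = 140.691 g/mol, so wt% O = 63.996/140.691 × 100 = 45.49%.
55.78 − 45.49 = 10.29 pp.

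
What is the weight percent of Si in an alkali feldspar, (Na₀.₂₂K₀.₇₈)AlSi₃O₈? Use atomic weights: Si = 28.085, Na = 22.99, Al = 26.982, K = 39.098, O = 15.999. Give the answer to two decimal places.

M((Na₀.₂₂K₀.₇₈)AlSi₃O₈) = 274.783 g/mol.
Si contributes 3 × 28.085 = 84.255 g per mole.
84.255/274.783 = 0.3066 → 30.66%.

30.66 mass %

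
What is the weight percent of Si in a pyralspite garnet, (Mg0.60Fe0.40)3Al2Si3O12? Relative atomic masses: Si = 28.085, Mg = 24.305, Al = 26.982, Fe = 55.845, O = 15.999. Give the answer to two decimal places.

Molar mass of (Mg0.60Fe0.40)3Al2Si3O12: 1.80*24.305 + 1.20*55.845 + 2*26.982 + 3*28.085 + 12*15.999 = 440.970 g/mol.
Mass of Si per formula unit: 3 × 28.085 = 84.255 g.
Weight fraction Si = 84.255 / 440.970 = 0.1911.

19.11 mass %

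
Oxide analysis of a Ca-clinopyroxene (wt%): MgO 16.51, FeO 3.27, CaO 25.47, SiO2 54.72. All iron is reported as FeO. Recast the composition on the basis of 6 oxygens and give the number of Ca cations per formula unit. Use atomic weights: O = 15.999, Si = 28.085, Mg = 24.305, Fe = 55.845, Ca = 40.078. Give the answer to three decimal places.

0.998 Ca apfu

MgO (M=40.304): mol = 0.40964; Mg = 0.40964, O = 0.40964.
FeO (M=71.844): mol = 0.04552; Fe = 0.04552, O = 0.04552.
CaO (M=56.077): mol = 0.45420; Ca = 0.45420, O = 0.45420.
SiO2 (M=60.083): mol = 0.91074; Si = 0.91074, O = 1.82148.
ΣO = 2.73084; factor = 6/ΣO = 2.19713.
Ca apfu = 0.45420 × 2.19713 = 0.998.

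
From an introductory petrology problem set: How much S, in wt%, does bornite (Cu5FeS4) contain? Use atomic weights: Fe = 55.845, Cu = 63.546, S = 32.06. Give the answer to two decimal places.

25.56 wt%

Molar mass of Cu5FeS4: 5·63.546 + 1·55.845 + 4·32.06 = 501.815 g/mol.
Mass of S per formula unit: 4 × 32.06 = 128.240 g.
Weight fraction S = 128.240 / 501.815 = 0.2556.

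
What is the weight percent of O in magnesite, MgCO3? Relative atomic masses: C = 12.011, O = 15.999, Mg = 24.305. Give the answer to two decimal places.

56.93 weight percent

M(MgCO3) = 84.313 g/mol.
O contributes 3 × 15.999 = 47.997 g per mole.
47.997/84.313 = 0.5693 → 56.93%.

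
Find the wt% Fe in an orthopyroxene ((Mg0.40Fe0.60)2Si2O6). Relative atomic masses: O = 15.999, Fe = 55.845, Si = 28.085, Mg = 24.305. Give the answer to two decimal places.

Formula mass = 0.80*24.305 + 1.20*55.845 + 2*28.085 + 6*15.999 = 238.622 g/mol, of which 67.014 g is Fe.
So Fe makes up 67.014/238.622 = 0.2808 of the mass, i.e. 28.08%.

28.08 weight percent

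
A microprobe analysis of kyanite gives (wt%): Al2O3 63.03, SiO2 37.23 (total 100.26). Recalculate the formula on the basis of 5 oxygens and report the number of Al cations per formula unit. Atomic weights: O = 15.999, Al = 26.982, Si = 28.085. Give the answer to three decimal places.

Al2O3 (M=101.961): mol = 0.61818; Al = 1.23636, O = 1.85454.
SiO2 (M=60.083): mol = 0.61964; Si = 0.61964, O = 1.23928.
ΣO = 3.09382; factor = 5/ΣO = 1.61613.
Al apfu = 1.23636 × 1.61613 = 1.998.

1.998 Al apfu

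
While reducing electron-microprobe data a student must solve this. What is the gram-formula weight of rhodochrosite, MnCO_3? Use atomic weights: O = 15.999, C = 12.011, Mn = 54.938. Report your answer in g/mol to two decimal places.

114.95 g/mol

Mn: 1 × 54.938 = 54.9380
C: 1 × 12.011 = 12.0110
O: 3 × 15.999 = 47.9970
Summing the contributions gives the formula mass.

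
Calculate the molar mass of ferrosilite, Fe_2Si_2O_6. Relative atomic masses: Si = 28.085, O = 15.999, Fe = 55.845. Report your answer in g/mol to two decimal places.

263.85 g/mol

The formula mass is the sum 2(55.845) + 2(28.085) + 6(15.999).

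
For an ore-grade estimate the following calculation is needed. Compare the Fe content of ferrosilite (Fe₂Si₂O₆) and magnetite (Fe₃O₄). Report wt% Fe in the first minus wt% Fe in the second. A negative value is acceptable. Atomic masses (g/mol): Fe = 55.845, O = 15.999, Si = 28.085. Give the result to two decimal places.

Fe in Fe₂Si₂O₆: molar mass 263.854 g/mol; 2×55.845 = 111.690 g → 42.33 wt%.
Fe in Fe₃O₄: molar mass 231.531 g/mol; 3×55.845 = 167.535 g → 72.36 wt%.
Difference = 42.33 − 72.36 = -30.03 percentage points.

-30.03 percentage points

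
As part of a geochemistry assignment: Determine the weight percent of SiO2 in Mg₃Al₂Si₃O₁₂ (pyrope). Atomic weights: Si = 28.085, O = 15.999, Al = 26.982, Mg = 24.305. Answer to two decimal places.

44.71 wt%

Molar mass of Mg₃Al₂Si₃O₁₂ = 3*24.305 + 2*26.982 + 3*28.085 + 12*15.999 = 403.122 g/mol.
Each formula unit contains 3 Si, equivalent to 3/1 = 3.0000 mol SiO2.
M(SiO2) = 1×28.085 + 2×15.999 = 60.083 g/mol.
Mass of SiO2 per formula unit = 3.0000 × 60.083 = 180.249 g.
SiO2 wt% = 180.249 / 403.122 × 100 = 44.71%.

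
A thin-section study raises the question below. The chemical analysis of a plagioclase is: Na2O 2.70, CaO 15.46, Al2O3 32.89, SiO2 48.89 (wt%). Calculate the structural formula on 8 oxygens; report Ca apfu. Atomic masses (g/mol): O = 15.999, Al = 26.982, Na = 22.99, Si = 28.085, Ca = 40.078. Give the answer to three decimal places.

0.757 Ca apfu

2.70 wt% Na2O ÷ 61.979 g/mol = 0.04356 mol, giving 0.08712 Na and 0.04356 O.
15.46 wt% CaO ÷ 56.077 g/mol = 0.27569 mol, giving 0.27569 Ca and 0.27569 O.
32.89 wt% Al2O3 ÷ 101.961 g/mol = 0.32257 mol, giving 0.64514 Al and 0.96771 O.
48.89 wt% SiO2 ÷ 60.083 g/mol = 0.81371 mol, giving 0.81371 Si and 1.62742 O.
Oxygen sums to 2.91438; scaling by 8/2.91438 = 2.74501 puts the formula on 8 O.
Ca: 0.27569 × 2.74501 = 0.757 atoms per formula unit.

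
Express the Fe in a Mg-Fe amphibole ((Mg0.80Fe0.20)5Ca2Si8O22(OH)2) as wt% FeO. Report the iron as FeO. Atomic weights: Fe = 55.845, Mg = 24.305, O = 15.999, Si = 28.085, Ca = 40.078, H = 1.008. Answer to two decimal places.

8.51 wt%

M((Mg0.80Fe0.20)5Ca2Si8O22(OH)2) = 843.893 g/mol; M(FeO) = 71.844 g/mol.
Moles FeO per formula unit = 1 Fe ÷ 1 = 1.0000.
FeO fraction = (1.0000 × 71.844) / 843.893 = 71.844/843.893 = 0.0851.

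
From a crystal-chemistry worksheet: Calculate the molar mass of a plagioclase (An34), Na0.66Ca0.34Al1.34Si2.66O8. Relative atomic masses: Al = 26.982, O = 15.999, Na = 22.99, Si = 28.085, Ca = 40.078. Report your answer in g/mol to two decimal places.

267.65 g/mol

Na: 0.66 × 22.99 = 15.1734
Ca: 0.34 × 40.078 = 13.6265
Al: 1.34 × 26.982 = 36.1559
Si: 2.66 × 28.085 = 74.7061
O: 8 × 15.999 = 127.9920
Summing the contributions gives the formula mass.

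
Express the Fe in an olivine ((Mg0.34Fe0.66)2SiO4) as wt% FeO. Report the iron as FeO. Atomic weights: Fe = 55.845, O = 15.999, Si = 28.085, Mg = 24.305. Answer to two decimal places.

52.01 wt%

Molar mass of (Mg0.34Fe0.66)2SiO4 = 0.68×24.305 + 1.32×55.845 + 1×28.085 + 4×15.999 = 182.324 g/mol.
Each formula unit contains 1.32 Fe, equivalent to 1.32/1 = 1.3200 mol FeO.
M(FeO) = 1×55.845 + 1×15.999 = 71.844 g/mol.
Mass of FeO per formula unit = 1.3200 × 71.844 = 94.834 g.
FeO wt% = 94.834 / 182.324 × 100 = 52.01%.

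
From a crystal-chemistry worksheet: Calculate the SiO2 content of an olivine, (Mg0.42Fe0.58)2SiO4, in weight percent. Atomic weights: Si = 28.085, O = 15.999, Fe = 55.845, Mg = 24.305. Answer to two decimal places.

Molar mass of (Mg0.42Fe0.58)2SiO4 = 0.84×24.305 + 1.16×55.845 + 1×28.085 + 4×15.999 = 177.277 g/mol.
Each formula unit contains 1 Si, equivalent to 1/1 = 1.0000 mol SiO2.
M(SiO2) = 1×28.085 + 2×15.999 = 60.083 g/mol.
Mass of SiO2 per formula unit = 1.0000 × 60.083 = 60.083 g.
SiO2 wt% = 60.083 / 177.277 × 100 = 33.89%.

33.89 wt%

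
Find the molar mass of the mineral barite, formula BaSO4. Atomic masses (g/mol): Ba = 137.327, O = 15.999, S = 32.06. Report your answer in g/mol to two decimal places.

233.38 g/mol

M = 1×137.327 + 1×32.06 + 4×15.999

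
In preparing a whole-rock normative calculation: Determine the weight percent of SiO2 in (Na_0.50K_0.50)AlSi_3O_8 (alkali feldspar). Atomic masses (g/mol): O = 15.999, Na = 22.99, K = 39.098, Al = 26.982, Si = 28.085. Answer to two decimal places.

66.69 wt%

Formula mass = 270.273 g/mol.
3 Si → 3.0000 mol SiO2 per formula unit; M(SiO2) = 60.083, so SiO2 mass = 180.249 g.
180.249/270.273 × 100 = 66.69 wt%.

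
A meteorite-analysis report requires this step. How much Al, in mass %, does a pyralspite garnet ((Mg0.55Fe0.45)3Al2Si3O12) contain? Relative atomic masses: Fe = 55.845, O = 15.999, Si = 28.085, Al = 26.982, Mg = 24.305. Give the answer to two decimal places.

Formula mass = 1.65·24.305 + 1.35·55.845 + 2·26.982 + 3·28.085 + 12·15.999 = 445.701 g/mol, of which 53.964 g is Al.
So Al makes up 53.964/445.701 = 0.1211 of the mass, i.e. 12.11%.

12.11 mass %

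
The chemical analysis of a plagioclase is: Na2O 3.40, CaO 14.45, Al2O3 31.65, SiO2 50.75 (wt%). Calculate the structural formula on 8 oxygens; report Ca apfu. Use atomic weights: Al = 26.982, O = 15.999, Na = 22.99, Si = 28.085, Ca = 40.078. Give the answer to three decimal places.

Na2O (M=61.979): mol = 0.05486; Na = 0.10972, O = 0.05486.
CaO (M=56.077): mol = 0.25768; Ca = 0.25768, O = 0.25768.
Al2O3 (M=101.961): mol = 0.31041; Al = 0.62082, O = 0.93123.
SiO2 (M=60.083): mol = 0.84466; Si = 0.84466, O = 1.68932.
ΣO = 2.93309; factor = 8/ΣO = 2.72750.
Ca apfu = 0.25768 × 2.72750 = 0.703.

0.703 Ca apfu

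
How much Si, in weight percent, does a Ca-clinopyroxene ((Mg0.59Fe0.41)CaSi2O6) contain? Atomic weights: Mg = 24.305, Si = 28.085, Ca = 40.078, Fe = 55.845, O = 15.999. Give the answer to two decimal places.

24.48 weight percent

Formula mass = 0.59×24.305 + 0.41×55.845 + 1×40.078 + 2×28.085 + 6×15.999 = 229.478 g/mol, of which 56.170 g is Si.
So Si makes up 56.170/229.478 = 0.2448 of the mass, i.e. 24.48%.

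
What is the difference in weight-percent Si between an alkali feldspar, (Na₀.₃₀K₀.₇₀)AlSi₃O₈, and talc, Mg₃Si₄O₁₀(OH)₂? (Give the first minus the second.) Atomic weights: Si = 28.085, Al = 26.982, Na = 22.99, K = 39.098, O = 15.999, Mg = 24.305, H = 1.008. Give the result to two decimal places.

First mineral: 84.255 g Si in 273.495 g formula = 30.81 wt% Si.
Second mineral: 112.340 g Si in 379.259 g formula = 29.62 wt% Si.
30.81% − 29.62% gives a difference of 1.19 percentage points.

1.19 percentage points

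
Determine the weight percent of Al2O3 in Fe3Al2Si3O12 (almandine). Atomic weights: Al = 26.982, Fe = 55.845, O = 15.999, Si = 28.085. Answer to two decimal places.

M(Fe3Al2Si3O12) = 497.742 g/mol; M(Al2O3) = 101.961 g/mol.
Moles Al2O3 per formula unit = 2 Al ÷ 2 = 1.0000.
Al2O3 fraction = (1.0000 × 101.961) / 497.742 = 101.961/497.742 = 0.2048.

20.48 wt%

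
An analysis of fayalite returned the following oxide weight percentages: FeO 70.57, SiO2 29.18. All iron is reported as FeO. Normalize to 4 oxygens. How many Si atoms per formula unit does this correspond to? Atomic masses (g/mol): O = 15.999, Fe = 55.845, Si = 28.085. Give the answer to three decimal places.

0.994 Si apfu

70.57 wt% FeO ÷ 71.844 g/mol = 0.98227 mol, giving 0.98227 Fe and 0.98227 O.
29.18 wt% SiO2 ÷ 60.083 g/mol = 0.48566 mol, giving 0.48566 Si and 0.97132 O.
Oxygen sums to 1.95359; scaling by 4/1.95359 = 2.04751 puts the formula on 4 O.
Si: 0.48566 × 2.04751 = 0.994 atoms per formula unit.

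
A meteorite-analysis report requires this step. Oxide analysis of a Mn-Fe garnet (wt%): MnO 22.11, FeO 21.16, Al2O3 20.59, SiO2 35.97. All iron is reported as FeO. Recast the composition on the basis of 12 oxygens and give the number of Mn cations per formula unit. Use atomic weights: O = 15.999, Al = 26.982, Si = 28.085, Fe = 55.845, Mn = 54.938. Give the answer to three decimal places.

22.11 wt% MnO ÷ 70.937 g/mol = 0.31169 mol, giving 0.31169 Mn and 0.31169 O.
21.16 wt% FeO ÷ 71.844 g/mol = 0.29453 mol, giving 0.29453 Fe and 0.29453 O.
20.59 wt% Al2O3 ÷ 101.961 g/mol = 0.20194 mol, giving 0.40388 Al and 0.60582 O.
35.97 wt% SiO2 ÷ 60.083 g/mol = 0.59867 mol, giving 0.59867 Si and 1.19734 O.
Oxygen sums to 2.40938; scaling by 12/2.40938 = 4.98053 puts the formula on 12 O.
Mn: 0.31169 × 4.98053 = 1.552 atoms per formula unit.

1.552 Mn apfu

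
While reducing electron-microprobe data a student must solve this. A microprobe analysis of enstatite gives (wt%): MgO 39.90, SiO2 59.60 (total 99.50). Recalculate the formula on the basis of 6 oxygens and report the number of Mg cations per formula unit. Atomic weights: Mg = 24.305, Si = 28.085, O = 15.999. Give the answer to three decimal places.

1.997 Mg apfu

39.90 wt% MgO ÷ 40.304 g/mol = 0.98998 mol, giving 0.98998 Mg and 0.98998 O.
59.60 wt% SiO2 ÷ 60.083 g/mol = 0.99196 mol, giving 0.99196 Si and 1.98392 O.
Oxygen sums to 2.97390; scaling by 6/2.97390 = 2.01755 puts the formula on 6 O.
Mg: 0.98998 × 2.01755 = 1.997 atoms per formula unit.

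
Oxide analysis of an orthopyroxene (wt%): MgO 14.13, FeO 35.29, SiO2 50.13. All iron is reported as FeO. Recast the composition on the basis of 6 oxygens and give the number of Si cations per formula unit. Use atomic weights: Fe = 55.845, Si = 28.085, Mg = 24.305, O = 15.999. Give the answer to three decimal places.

MgO (M=40.304): mol = 0.35059; Mg = 0.35059, O = 0.35059.
FeO (M=71.844): mol = 0.49120; Fe = 0.49120, O = 0.49120.
SiO2 (M=60.083): mol = 0.83435; Si = 0.83435, O = 1.66870.
ΣO = 2.51049; factor = 6/ΣO = 2.38997.
Si apfu = 0.83435 × 2.38997 = 1.994.

1.994 Si apfu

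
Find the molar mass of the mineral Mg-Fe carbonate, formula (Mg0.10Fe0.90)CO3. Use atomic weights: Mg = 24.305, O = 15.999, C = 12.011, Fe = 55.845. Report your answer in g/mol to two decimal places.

Mg: 0.10 × 24.305 = 2.4305
Fe: 0.90 × 55.845 = 50.2605
C: 1 × 12.011 = 12.0110
O: 3 × 15.999 = 47.9970
Summing the contributions gives the formula mass.

112.70 g/mol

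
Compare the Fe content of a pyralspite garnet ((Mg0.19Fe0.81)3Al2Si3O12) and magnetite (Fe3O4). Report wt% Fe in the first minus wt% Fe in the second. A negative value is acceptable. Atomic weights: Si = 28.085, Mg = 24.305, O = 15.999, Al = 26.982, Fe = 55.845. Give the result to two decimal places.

Fe in (Mg0.19Fe0.81)3Al2Si3O12: molar mass 479.764 g/mol; 2.43×55.845 = 135.703 g → 28.29 wt%.
Fe in Fe3O4: molar mass 231.531 g/mol; 3×55.845 = 167.535 g → 72.36 wt%.
Difference = 28.29 − 72.36 = -44.07 percentage points.

-44.07 percentage points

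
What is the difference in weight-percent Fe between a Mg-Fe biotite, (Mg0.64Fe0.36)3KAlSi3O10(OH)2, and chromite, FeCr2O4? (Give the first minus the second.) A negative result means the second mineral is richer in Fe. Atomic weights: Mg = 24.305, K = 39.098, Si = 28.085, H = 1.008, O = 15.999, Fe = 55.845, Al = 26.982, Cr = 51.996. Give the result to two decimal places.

-11.59 percentage points

Fe in (Mg0.64Fe0.36)3KAlSi3O10(OH)2: molar mass 451.317 g/mol; 1.08×55.845 = 60.313 g → 13.36 wt%.
Fe in FeCr2O4: molar mass 223.833 g/mol; 1×55.845 = 55.845 g → 24.95 wt%.
Difference = 13.36 − 24.95 = -11.59 percentage points.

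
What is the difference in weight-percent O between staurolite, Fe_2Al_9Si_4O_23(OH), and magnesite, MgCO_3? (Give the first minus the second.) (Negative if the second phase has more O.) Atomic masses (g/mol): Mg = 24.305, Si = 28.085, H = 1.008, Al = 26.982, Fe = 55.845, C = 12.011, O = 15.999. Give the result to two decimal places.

M(Fe_2Al_9Si_4O_23(OH)) = 851.852 g/mol, so wt% O = 383.976/851.852 × 100 = 45.08%.
M(MgCO_3) = 84.313 g/mol, so wt% O = 47.997/84.313 × 100 = 56.93%.
45.08 − 56.93 = -11.85 pp.

-11.85 percentage points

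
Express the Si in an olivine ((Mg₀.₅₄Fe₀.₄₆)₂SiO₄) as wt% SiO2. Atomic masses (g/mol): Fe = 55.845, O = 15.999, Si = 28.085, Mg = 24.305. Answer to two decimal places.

M((Mg₀.₅₄Fe₀.₄₆)₂SiO₄) = 169.708 g/mol; M(SiO2) = 60.083 g/mol.
Moles SiO2 per formula unit = 1 Si ÷ 1 = 1.0000.
SiO2 fraction = (1.0000 × 60.083) / 169.708 = 60.083/169.708 = 0.3540.

35.40 wt%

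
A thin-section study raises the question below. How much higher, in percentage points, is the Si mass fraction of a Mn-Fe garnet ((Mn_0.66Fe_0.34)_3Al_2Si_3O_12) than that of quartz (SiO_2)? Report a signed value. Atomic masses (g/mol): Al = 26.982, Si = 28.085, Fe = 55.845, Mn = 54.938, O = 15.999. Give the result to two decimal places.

-29.75 percentage points

First mineral: 84.255 g Si in 495.946 g formula = 16.99 wt% Si.
Second mineral: 28.085 g Si in 60.083 g formula = 46.74 wt% Si.
16.99% − 46.74% gives a difference of -29.75 percentage points.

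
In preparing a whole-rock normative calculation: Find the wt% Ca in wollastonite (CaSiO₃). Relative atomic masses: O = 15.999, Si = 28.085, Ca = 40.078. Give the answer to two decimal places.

34.50 weight percent

Molar mass of CaSiO₃: 1×40.078 + 1×28.085 + 3×15.999 = 116.160 g/mol.
Mass of Ca per formula unit: 1 × 40.078 = 40.078 g.
Weight fraction Ca = 40.078 / 116.160 = 0.3450.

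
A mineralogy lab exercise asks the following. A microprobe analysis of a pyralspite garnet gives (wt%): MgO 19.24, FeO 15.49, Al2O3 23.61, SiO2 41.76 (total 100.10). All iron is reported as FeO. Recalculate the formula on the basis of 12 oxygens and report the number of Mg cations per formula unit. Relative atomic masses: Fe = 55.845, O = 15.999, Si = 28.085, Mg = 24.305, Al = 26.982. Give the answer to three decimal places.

MgO: 19.24/40.304 = 0.47737 mol → 0.47737 mol Mg, 0.47737 mol O.
FeO: 15.49/71.844 = 0.21561 mol → 0.21561 mol Fe, 0.21561 mol O.
Al2O3: 23.61/101.961 = 0.23156 mol → 0.46312 mol Al, 0.69468 mol O.
SiO2: 41.76/60.083 = 0.69504 mol → 0.69504 mol Si, 1.39008 mol O.
Total oxygen = 2.77774 mol. Normalization factor = 12/2.77774 = 4.32006.
Mg per 12 O = 0.47737 × 4.32006 = 2.062.

2.062 Mg apfu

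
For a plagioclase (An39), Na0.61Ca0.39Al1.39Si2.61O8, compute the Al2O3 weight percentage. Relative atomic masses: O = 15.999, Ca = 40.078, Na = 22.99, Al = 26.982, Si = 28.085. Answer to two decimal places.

26.40 wt%

Molar mass of Na0.61Ca0.39Al1.39Si2.61O8 = 0.61*22.99 + 0.39*40.078 + 1.39*26.982 + 2.61*28.085 + 8*15.999 = 268.453 g/mol.
Each formula unit contains 1.39 Al, equivalent to 1.39/2 = 0.6950 mol Al2O3.
M(Al2O3) = 2×26.982 + 3×15.999 = 101.961 g/mol.
Mass of Al2O3 per formula unit = 0.6950 × 101.961 = 70.863 g.
Al2O3 wt% = 70.863 / 268.453 × 100 = 26.40%.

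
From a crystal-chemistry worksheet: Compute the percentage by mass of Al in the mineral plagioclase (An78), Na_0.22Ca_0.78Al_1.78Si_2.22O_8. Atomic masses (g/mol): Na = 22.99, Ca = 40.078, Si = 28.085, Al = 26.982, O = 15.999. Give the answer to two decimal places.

17.48 wt%

Molar mass of Na_0.22Ca_0.78Al_1.78Si_2.22O_8: 0.22·22.99 + 0.78·40.078 + 1.78·26.982 + 2.22·28.085 + 8·15.999 = 274.687 g/mol.
Mass of Al per formula unit: 1.78 × 26.982 = 48.028 g.
Weight fraction Al = 48.028 / 274.687 = 0.1748.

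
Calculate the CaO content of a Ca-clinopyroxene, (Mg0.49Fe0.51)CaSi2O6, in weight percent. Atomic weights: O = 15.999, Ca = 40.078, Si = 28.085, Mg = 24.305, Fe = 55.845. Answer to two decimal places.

Formula mass = 232.632 g/mol.
1 Ca → 1.0000 mol CaO per formula unit; M(CaO) = 56.077, so CaO mass = 56.077 g.
56.077/232.632 × 100 = 24.11 wt%.

24.11 wt%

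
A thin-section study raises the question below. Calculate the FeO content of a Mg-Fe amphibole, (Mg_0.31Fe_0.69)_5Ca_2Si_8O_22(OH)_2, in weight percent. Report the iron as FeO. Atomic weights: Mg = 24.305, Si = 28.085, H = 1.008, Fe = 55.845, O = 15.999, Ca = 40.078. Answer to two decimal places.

26.91 wt%

M((Mg_0.31Fe_0.69)_5Ca_2Si_8O_22(OH)_2) = 921.166 g/mol; M(FeO) = 71.844 g/mol.
Moles FeO per formula unit = 3.45 Fe ÷ 1 = 3.4500.
FeO fraction = (3.4500 × 71.844) / 921.166 = 247.862/921.166 = 0.2691.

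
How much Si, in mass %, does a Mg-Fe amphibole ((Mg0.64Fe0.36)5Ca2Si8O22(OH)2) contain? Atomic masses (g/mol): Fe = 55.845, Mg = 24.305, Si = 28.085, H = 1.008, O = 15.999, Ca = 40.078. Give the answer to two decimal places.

Formula mass = 3.20×24.305 + 1.80×55.845 + 2×40.078 + 8×28.085 + 24×15.999 + 2×1.008 = 869.125 g/mol, of which 224.680 g is Si.
So Si makes up 224.680/869.125 = 0.2585 of the mass, i.e. 25.85%.

25.85 mass %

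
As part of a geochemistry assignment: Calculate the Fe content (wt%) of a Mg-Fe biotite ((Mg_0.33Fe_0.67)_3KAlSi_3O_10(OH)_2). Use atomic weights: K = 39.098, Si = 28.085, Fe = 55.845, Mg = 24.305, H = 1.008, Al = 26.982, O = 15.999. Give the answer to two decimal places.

Molar mass of (Mg_0.33Fe_0.67)_3KAlSi_3O_10(OH)_2: 0.99*24.305 + 2.01*55.845 + 1*39.098 + 1*26.982 + 3*28.085 + 12*15.999 + 2*1.008 = 480.649 g/mol.
Mass of Fe per formula unit: 2.01 × 55.845 = 112.248 g.
Weight fraction Fe = 112.248 / 480.649 = 0.2335.

23.35 wt%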